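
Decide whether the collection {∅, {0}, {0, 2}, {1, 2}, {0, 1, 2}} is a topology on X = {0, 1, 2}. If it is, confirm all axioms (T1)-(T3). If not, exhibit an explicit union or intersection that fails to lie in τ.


τ is NOT a topology on X.

Axiom (T1): ∅ ∈ τ? Yes; X ∈ τ? Yes.
Axiom (T2/T3): check pairwise unions and intersections of members of τ.
Counterexample for (T3): {0, 2} ∩ {1, 2} = {2} ∉ τ. Therefore τ is NOT a topology.


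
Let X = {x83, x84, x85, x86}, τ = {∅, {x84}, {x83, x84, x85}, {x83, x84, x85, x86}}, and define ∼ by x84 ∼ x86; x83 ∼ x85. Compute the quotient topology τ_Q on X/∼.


X/∼ = {[x83=x85], [x84=x86]}; |τ_Q| = 2.

Equivalence classes: [x83=x85], [x84=x86].
Quotient map π: X → X/∼ sends x83 ↦ [x83=x85], x84 ↦ [x84=x86], x85 ↦ [x83=x85], x86 ↦ [x84=x86].
For each subset V ⊆ X/∼, compute π^{-1}(V) ⊆ X and check whether π^{-1}(V) ∈ τ. V is open in τ_Q iff π^{-1}(V) ∈ τ.
  V = {}: π^{-1}(V) = ∅ ∈ τ ✓.
  V = {[x83=x85]}: π^{-1}(V) = {x83, x85} ∉ τ ✗.
  V = {[x84=x86]}: π^{-1}(V) = {x84, x86} ∉ τ ✗.
  V = {[x83=x85], [x84=x86]}: π^{-1}(V) = {x83, x84, x85, x86} ∈ τ ✓.
Open sets in the quotient: τ_Q = {{}, {[x83=x85], [x84=x86]}} (2 elements).


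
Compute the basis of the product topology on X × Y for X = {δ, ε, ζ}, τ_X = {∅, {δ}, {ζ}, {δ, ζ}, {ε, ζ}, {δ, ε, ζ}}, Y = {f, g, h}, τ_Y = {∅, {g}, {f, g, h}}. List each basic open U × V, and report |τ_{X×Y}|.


Basis B = {∅ × ∅, {δ} × {g}, {ζ} × {g}, {δ, ζ} × {g}, {ε, ζ} × {g}, {δ} × {f, g, h}, {δ, ε, ζ} × {g}, {ζ} × {f, g, h}, {δ, ζ} × {f, g, h}, {ε, ζ} × {f, g, h}, {δ, ε, ζ} × {f, g, h}}; |τ_{X×Y}| = 18.

Enumerate products U × V with U ∈ τ_X, V ∈ τ_Y (deduplicated):
  ∅ × ∅ = {} (∅)
  {δ} × {g} = {(δ,g)}
  {ζ} × {g} = {(ζ,g)}
  {δ, ζ} × {g} = {(δ,g), (ζ,g)}
  {ε, ζ} × {g} = {(ε,g), (ζ,g)}
  {δ} × {f, g, h} = {(δ,f), (δ,g), (δ,h)}
  {δ, ε, ζ} × {g} = {(δ,g), (ε,g), (ζ,g)}
  {ζ} × {f, g, h} = {(ζ,f), (ζ,g), (ζ,h)}
  {δ, ζ} × {f, g, h} = {(δ,f), (δ,g), (δ,h), (ζ,f), (ζ,g), (ζ,h)}
  {ε, ζ} × {f, g, h} = {(ε,f), (ε,g), (ε,h), (ζ,f), (ζ,g), (ζ,h)}
  {δ, ε, ζ} × {f, g, h} = {(δ,f), (δ,g), (δ,h), (ε,f), (ε,g), (ε,h), (ζ,f), (ζ,g), (ζ,h)}
These 11 distinct sets form the basis B.
Close under arbitrary unions to get τ_{X×Y}; counting gives |τ_{X×Y}| = 18.


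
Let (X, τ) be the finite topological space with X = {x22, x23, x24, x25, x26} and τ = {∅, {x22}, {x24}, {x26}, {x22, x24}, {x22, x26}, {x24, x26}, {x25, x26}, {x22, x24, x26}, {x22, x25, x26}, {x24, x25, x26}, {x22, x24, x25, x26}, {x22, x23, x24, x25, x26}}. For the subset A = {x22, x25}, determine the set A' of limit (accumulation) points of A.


A' = {x23}

For each x ∈ X, list the open sets U ∈ τ with x ∈ U, then check whether U ∩ (A ∖ {x}) ≠ ∅ for every such U.
  x = x22: open {x22} ∋ x has {x22} ∩ (A ∖ {x22}) = ∅, so x is NOT a limit point.
  x = x23: opens ∋ x are {x22, x23, x24, x25, x26}; each meets A ∖ {x23}, so x IS a limit point.
  x = x24: open {x24} ∋ x has {x24} ∩ (A ∖ {x24}) = ∅, so x is NOT a limit point.
  x = x25: open {x25, x26} ∋ x has {x25, x26} ∩ (A ∖ {x25}) = ∅, so x is NOT a limit point.
  x = x26: open {x26} ∋ x has {x26} ∩ (A ∖ {x26}) = ∅, so x is NOT a limit point.
Collecting: A' = {x23}.


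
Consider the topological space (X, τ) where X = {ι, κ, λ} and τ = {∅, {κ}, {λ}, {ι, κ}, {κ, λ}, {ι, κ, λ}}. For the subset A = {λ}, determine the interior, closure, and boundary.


int(A) = {λ}, cl(A) = {λ}, ∂A = ∅.

Closed sets in (X, τ) are complements of opens:
  closed(X, τ) = {∅, {ι}, {λ}, {ι, κ}, {ι, λ}, {ι, κ, λ}}.
int(A) = ⋃ {U ∈ τ : U ⊆ A}. Opens contained in A: ∅, {λ}.
Taking the union of these: int(A) = {λ}.
cl(A) = ⋂ {C closed : A ⊆ C}. Closed sets containing A: {λ}, {ι, λ}, {ι, κ, λ}.
Intersecting these: cl(A) = {λ}.
∂A = cl(A) ∖ int(A) = {λ} ∖ {λ} = ∅.


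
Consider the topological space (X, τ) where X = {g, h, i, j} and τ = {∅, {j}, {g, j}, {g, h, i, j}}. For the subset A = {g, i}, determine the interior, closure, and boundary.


int(A) = ∅, cl(A) = {g, h, i}, ∂A = {g, h, i}.

Closed sets in (X, τ) are complements of opens:
  closed(X, τ) = {∅, {h, i}, {g, h, i}, {g, h, i, j}}.
int(A) = ⋃ {U ∈ τ : U ⊆ A}. Opens contained in A: ∅.
Taking the union of these: int(A) = ∅.
cl(A) = ⋂ {C closed : A ⊆ C}. Closed sets containing A: {g, h, i}, {g, h, i, j}.
Intersecting these: cl(A) = {g, h, i}.
∂A = cl(A) ∖ int(A) = {g, h, i} ∖ ∅ = {g, h, i}.


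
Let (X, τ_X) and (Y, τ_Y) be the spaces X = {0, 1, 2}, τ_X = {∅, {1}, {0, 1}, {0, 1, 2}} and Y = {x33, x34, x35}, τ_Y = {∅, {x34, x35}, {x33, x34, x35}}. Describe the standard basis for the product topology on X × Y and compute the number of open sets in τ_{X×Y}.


Basis B = {∅ × ∅, {1} × {x34, x35}, {1} × {x33, x34, x35}, {0, 1} × {x34, x35}, {0, 1} × {x33, x34, x35}, {0, 1, 2} × {x34, x35}, {0, 1, 2} × {x33, x34, x35}}; |τ_{X×Y}| = 10.

Enumerate products U × V with U ∈ τ_X, V ∈ τ_Y (deduplicated):
  ∅ × ∅ = {} (∅)
  {1} × {x34, x35} = {(1,x34), (1,x35)}
  {1} × {x33, x34, x35} = {(1,x33), (1,x34), (1,x35)}
  {0, 1} × {x34, x35} = {(0,x34), (0,x35), (1,x34), (1,x35)}
  {0, 1} × {x33, x34, x35} = {(0,x33), (0,x34), (0,x35), (1,x33), (1,x34), (1,x35)}
  {0, 1, 2} × {x34, x35} = {(0,x34), (0,x35), (1,x34), (1,x35), (2,x34), (2,x35)}
  {0, 1, 2} × {x33, x34, x35} = {(0,x33), (0,x34), (0,x35), (1,x33), (1,x34), (1,x35), (2,x33), (2,x34), (2,x35)}
These 7 distinct sets form the basis B.
Close under arbitrary unions to get τ_{X×Y}; counting gives |τ_{X×Y}| = 10.


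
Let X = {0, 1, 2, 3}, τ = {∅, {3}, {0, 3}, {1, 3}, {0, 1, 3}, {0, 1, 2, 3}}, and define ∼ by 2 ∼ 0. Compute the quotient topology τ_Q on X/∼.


X/∼ = {[0=2], [1], [3]}; |τ_Q| = 4.

Equivalence classes: [0=2], [1], [3].
Quotient map π: X → X/∼ sends 0 ↦ [0=2], 1 ↦ [1], 2 ↦ [0=2], 3 ↦ [3].
For each subset V ⊆ X/∼, compute π^{-1}(V) ⊆ X and check whether π^{-1}(V) ∈ τ. V is open in τ_Q iff π^{-1}(V) ∈ τ.
  V = {}: π^{-1}(V) = ∅ ∈ τ ✓.
  V = {[0=2]}: π^{-1}(V) = {0, 2} ∉ τ ✗.
  V = {[1]}: π^{-1}(V) = {1} ∉ τ ✗.
  V = {[0=2], [1]}: π^{-1}(V) = {0, 1, 2} ∉ τ ✗.
  V = {[3]}: π^{-1}(V) = {3} ∈ τ ✓.
  V = {[0=2], [3]}: π^{-1}(V) = {0, 2, 3} ∉ τ ✗.
  V = {[1], [3]}: π^{-1}(V) = {1, 3} ∈ τ ✓.
  V = {[0=2], [1], [3]}: π^{-1}(V) = {0, 1, 2, 3} ∈ τ ✓.
Open sets in the quotient: τ_Q = {{}, {[3]}, {[1], [3]}, {[0=2], [1], [3]}} (4 elements).


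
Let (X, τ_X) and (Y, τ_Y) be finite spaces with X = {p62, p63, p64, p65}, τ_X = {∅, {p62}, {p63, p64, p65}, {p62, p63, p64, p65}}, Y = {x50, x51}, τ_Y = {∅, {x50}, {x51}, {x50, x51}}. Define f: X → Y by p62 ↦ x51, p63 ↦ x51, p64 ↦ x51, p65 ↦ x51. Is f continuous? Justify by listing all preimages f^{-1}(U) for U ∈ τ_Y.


f IS continuous.

Compute f^{-1}(U) for each U ∈ τ_Y:
  U = ∅: f^{-1}(U) = ∅ ∈ τ_X ✓.
  U = {x50}: f^{-1}(U) = ∅ ∈ τ_X ✓.
  U = {x51}: f^{-1}(U) = {p62, p63, p64, p65} ∈ τ_X ✓.
  U = {x50, x51}: f^{-1}(U) = {p62, p63, p64, p65} ∈ τ_X ✓.
Every preimage lies in τ_X, so f IS continuous.


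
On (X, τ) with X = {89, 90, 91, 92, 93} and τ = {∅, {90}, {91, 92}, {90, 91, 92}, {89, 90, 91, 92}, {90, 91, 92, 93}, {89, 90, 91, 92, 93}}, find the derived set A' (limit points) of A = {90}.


A' = {89, 93}

For each x ∈ X, list the open sets U ∈ τ with x ∈ U, then check whether U ∩ (A ∖ {x}) ≠ ∅ for every such U.
  x = 89: opens ∋ x are {89, 90, 91, 92}, {89, 90, 91, 92, 93}; each meets A ∖ {89}, so x IS a limit point.
  x = 90: open {90} ∋ x has {90} ∩ (A ∖ {90}) = ∅, so x is NOT a limit point.
  x = 91: open {91, 92} ∋ x has {91, 92} ∩ (A ∖ {91}) = ∅, so x is NOT a limit point.
  x = 92: open {91, 92} ∋ x has {91, 92} ∩ (A ∖ {92}) = ∅, so x is NOT a limit point.
  x = 93: opens ∋ x are {90, 91, 92, 93}, {89, 90, 91, 92, 93}; each meets A ∖ {93}, so x IS a limit point.
Collecting: A' = {89, 93}.


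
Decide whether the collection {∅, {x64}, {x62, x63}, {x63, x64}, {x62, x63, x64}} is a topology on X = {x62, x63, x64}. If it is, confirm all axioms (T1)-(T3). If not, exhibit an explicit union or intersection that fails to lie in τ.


τ is NOT a topology on X.

Axiom (T1): ∅ ∈ τ? Yes; X ∈ τ? Yes.
Axiom (T2/T3): check pairwise unions and intersections of members of τ.
Counterexample for (T3): {x62, x63} ∩ {x63, x64} = {x63} ∉ τ. Therefore τ is NOT a topology.


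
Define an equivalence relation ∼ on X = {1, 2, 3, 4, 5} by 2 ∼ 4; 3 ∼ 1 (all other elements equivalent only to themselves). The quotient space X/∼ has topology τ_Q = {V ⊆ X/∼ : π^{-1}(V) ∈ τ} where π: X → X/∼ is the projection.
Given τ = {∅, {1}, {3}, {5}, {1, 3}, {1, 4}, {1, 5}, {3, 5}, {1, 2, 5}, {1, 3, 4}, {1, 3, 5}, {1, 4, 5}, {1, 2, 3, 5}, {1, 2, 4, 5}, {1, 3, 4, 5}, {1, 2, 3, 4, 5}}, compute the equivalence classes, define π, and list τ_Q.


X/∼ = {[1=3], [2=4], [5]}; |τ_Q| = 5.

Equivalence classes: [1=3], [2=4], [5].
Quotient map π: X → X/∼ sends 1 ↦ [1=3], 2 ↦ [2=4], 3 ↦ [1=3], 4 ↦ [2=4], 5 ↦ [5].
For each subset V ⊆ X/∼, compute π^{-1}(V) ⊆ X and check whether π^{-1}(V) ∈ τ. V is open in τ_Q iff π^{-1}(V) ∈ τ.
  V = {}: π^{-1}(V) = ∅ ∈ τ ✓.
  V = {[1=3]}: π^{-1}(V) = {1, 3} ∈ τ ✓.
  V = {[2=4]}: π^{-1}(V) = {2, 4} ∉ τ ✗.
  V = {[1=3], [2=4]}: π^{-1}(V) = {1, 2, 3, 4} ∉ τ ✗.
  V = {[5]}: π^{-1}(V) = {5} ∈ τ ✓.
  V = {[1=3], [5]}: π^{-1}(V) = {1, 3, 5} ∈ τ ✓.
  V = {[2=4], [5]}: π^{-1}(V) = {2, 4, 5} ∉ τ ✗.
  V = {[1=3], [2=4], [5]}: π^{-1}(V) = {1, 2, 3, 4, 5} ∈ τ ✓.
Open sets in the quotient: τ_Q = {{}, {[1=3]}, {[5]}, {[1=3], [5]}, {[1=3], [2=4], [5]}} (5 elements).


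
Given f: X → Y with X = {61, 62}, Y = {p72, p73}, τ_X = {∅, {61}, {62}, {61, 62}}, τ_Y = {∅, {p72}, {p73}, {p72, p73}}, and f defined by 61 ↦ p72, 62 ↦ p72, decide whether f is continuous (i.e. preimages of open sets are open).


f IS continuous.

Compute f^{-1}(U) for each U ∈ τ_Y:
  U = ∅: f^{-1}(U) = ∅ ∈ τ_X ✓.
  U = {p72}: f^{-1}(U) = {61, 62} ∈ τ_X ✓.
  U = {p73}: f^{-1}(U) = ∅ ∈ τ_X ✓.
  U = {p72, p73}: f^{-1}(U) = {61, 62} ∈ τ_X ✓.
Every preimage lies in τ_X, so f IS continuous.


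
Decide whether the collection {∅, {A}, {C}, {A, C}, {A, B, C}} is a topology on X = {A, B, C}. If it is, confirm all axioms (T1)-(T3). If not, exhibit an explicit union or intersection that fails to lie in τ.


τ IS a topology on X.

Axiom (T1): ∅ ∈ τ? Yes; X ∈ τ? Yes.
Axiom (T2/T3): check pairwise unions and intersections of members of τ.
All pairwise intersections and unions checked — each lies in τ. Therefore τ satisfies (T1), (T2), (T3): it IS a topology on X.


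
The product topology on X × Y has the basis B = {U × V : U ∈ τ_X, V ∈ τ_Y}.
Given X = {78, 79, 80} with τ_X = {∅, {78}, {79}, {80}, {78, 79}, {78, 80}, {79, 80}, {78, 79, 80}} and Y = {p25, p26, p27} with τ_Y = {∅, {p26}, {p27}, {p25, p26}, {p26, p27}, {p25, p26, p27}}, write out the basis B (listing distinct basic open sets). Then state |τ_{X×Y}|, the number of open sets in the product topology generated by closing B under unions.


Basis B = {∅ × ∅, {78} × {p26}, {78} × {p27}, {79} × {p26}, {79} × {p27}, {80} × {p26}, {80} × {p27}, {78} × {p25, p26}, {78} × {p26, p27}, {78, 79} × {p26}, {78, 80} × {p26}, {78, 79} × {p27}, {78, 80} × {p27}, {79} × {p25, p26}, {79} × {p26, p27}, {79, 80} × {p26}, {79, 80} × {p27}, {80} × {p25, p26}, {80} × {p26, p27}, {78} × {p25, p26, p27}, {78, 79, 80} × {p26}, {78, 79, 80} × {p27}, {79} × {p25, p26, p27}, {80} × {p25, p26, p27}, {78, 79} × {p25, p26}, {78, 80} × {p25, p26}, {78, 79} × {p26, p27}, {78, 80} × {p26, p27}, {79, 80} × {p25, p26}, {79, 80} × {p26, p27}, {78, 79} × {p25, p26, p27}, {78, 80} × {p25, p26, p27}, {78, 79, 80} × {p25, p26}, {78, 79, 80} × {p26, p27}, {79, 80} × {p25, p26, p27}, {78, 79, 80} × {p25, p26, p27}}; |τ_{X×Y}| = 216.

Enumerate products U × V with U ∈ τ_X, V ∈ τ_Y (deduplicated):
  ∅ × ∅ = {} (∅)
  {78} × {p26} = {(78,p26)}
  {78} × {p27} = {(78,p27)}
  {79} × {p26} = {(79,p26)}
  {79} × {p27} = {(79,p27)}
  {80} × {p26} = {(80,p26)}
  {80} × {p27} = {(80,p27)}
  {78} × {p25, p26} = {(78,p25), (78,p26)}
  {78} × {p26, p27} = {(78,p26), (78,p27)}
  {78, 79} × {p26} = {(78,p26), (79,p26)}
  {78, 80} × {p26} = {(78,p26), (80,p26)}
  {78, 79} × {p27} = {(78,p27), (79,p27)}
  {78, 80} × {p27} = {(78,p27), (80,p27)}
  {79} × {p25, p26} = {(79,p25), (79,p26)}
  {79} × {p26, p27} = {(79,p26), (79,p27)}
  {79, 80} × {p26} = {(79,p26), (80,p26)}
  {79, 80} × {p27} = {(79,p27), (80,p27)}
  {80} × {p25, p26} = {(80,p25), (80,p26)}
  {80} × {p26, p27} = {(80,p26), (80,p27)}
  {78} × {p25, p26, p27} = {(78,p25), (78,p26), (78,p27)}
  {78, 79, 80} × {p26} = {(78,p26), (79,p26), (80,p26)}
  {78, 79, 80} × {p27} = {(78,p27), (79,p27), (80,p27)}
  {79} × {p25, p26, p27} = {(79,p25), (79,p26), (79,p27)}
  {80} × {p25, p26, p27} = {(80,p25), (80,p26), (80,p27)}
  {78, 79} × {p25, p26} = {(78,p25), (78,p26), (79,p25), (79,p26)}
  {78, 80} × {p25, p26} = {(78,p25), (78,p26), (80,p25), (80,p26)}
  {78, 79} × {p26, p27} = {(78,p26), (78,p27), (79,p26), (79,p27)}
  {78, 80} × {p26, p27} = {(78,p26), (78,p27), (80,p26), (80,p27)}
  {79, 80} × {p25, p26} = {(79,p25), (79,p26), (80,p25), (80,p26)}
  {79, 80} × {p26, p27} = {(79,p26), (79,p27), (80,p26), (80,p27)}
  {78, 79} × {p25, p26, p27} = {(78,p25), (78,p26), (78,p27), (79,p25), (79,p26), (79,p27)}
  {78, 80} × {p25, p26, p27} = {(78,p25), (78,p26), (78,p27), (80,p25), (80,p26), (80,p27)}
  {78, 79, 80} × {p25, p26} = {(78,p25), (78,p26), (79,p25), (79,p26), (80,p25), (80,p26)}
  {78, 79, 80} × {p26, p27} = {(78,p26), (78,p27), (79,p26), (79,p27), (80,p26), (80,p27)}
  {79, 80} × {p25, p26, p27} = {(79,p25), (79,p26), (79,p27), (80,p25), (80,p26), (80,p27)}
  {78, 79, 80} × {p25, p26, p27} = {(78,p25), (78,p26), (78,p27), (79,p25), (79,p26), (79,p27), (80,p25), (80,p26), (80,p27)}
These 36 distinct sets form the basis B.
Close under arbitrary unions to get τ_{X×Y}; counting gives |τ_{X×Y}| = 216.


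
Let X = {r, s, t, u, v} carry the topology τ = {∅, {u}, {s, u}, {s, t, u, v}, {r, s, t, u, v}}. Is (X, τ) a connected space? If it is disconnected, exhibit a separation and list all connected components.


(X, τ) is connected.

Find clopen sets (U ∈ τ with X ∖ U ∈ τ):
  U = ∅, X ∖ U = {r, s, t, u, v} — both open, so U is clopen.
  U = {r, s, t, u, v}, X ∖ U = ∅ — both open, so U is clopen.
Only trivial clopens (∅ and X) exist, so (X, τ) is connected.
Compute connected components by grouping points that agree on all clopens:
  component: {r, s, t, u, v}


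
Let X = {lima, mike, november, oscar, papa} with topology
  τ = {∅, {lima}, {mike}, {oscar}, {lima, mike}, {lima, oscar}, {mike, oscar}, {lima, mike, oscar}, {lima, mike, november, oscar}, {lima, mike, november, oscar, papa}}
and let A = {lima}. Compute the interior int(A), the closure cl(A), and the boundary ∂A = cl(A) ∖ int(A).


int(A) = {lima}, cl(A) = {lima, november, papa}, ∂A = {november, papa}.

Closed sets in (X, τ) are complements of opens:
  closed(X, τ) = {∅, {papa}, {november, papa}, {lima, november, papa}, {mike, november, papa}, {november, oscar, papa}, {lima, mike, november, papa}, {lima, november, oscar, papa}, {mike, november, oscar, papa}, {lima, mike, november, oscar, papa}}.
int(A) = ⋃ {U ∈ τ : U ⊆ A}. Opens contained in A: ∅, {lima}.
Taking the union of these: int(A) = {lima}.
cl(A) = ⋂ {C closed : A ⊆ C}. Closed sets containing A: {lima, november, papa}, {lima, mike, november, papa}, {lima, november, oscar, papa}, {lima, mike, november, oscar, papa}.
Intersecting these: cl(A) = {lima, november, papa}.
∂A = cl(A) ∖ int(A) = {lima, november, papa} ∖ {lima} = {november, papa}.


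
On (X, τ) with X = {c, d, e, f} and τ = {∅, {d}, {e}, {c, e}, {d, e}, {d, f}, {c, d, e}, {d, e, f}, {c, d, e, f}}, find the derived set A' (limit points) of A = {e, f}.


A' = {c}

For each x ∈ X, list the open sets U ∈ τ with x ∈ U, then check whether U ∩ (A ∖ {x}) ≠ ∅ for every such U.
  x = c: opens ∋ x are {c, e}, {c, d, e}, {c, d, e, f}; each meets A ∖ {c}, so x IS a limit point.
  x = d: open {d} ∋ x has {d} ∩ (A ∖ {d}) = ∅, so x is NOT a limit point.
  x = e: open {e} ∋ x has {e} ∩ (A ∖ {e}) = ∅, so x is NOT a limit point.
  x = f: open {d, f} ∋ x has {d, f} ∩ (A ∖ {f}) = ∅, so x is NOT a limit point.
Collecting: A' = {c}.


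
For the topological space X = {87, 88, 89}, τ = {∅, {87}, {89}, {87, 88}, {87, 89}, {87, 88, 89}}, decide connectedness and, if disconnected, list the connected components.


(X, τ) is disconnected; components = [{89}, {87, 88}].

Find clopen sets (U ∈ τ with X ∖ U ∈ τ):
  U = ∅, X ∖ U = {87, 88, 89} — both open, so U is clopen.
  U = {89}, X ∖ U = {87, 88} — both open, so U is clopen.
  U = {87, 88}, X ∖ U = {89} — both open, so U is clopen.
  U = {87, 88, 89}, X ∖ U = ∅ — both open, so U is clopen.
Nontrivial clopen(s) exist: e.g. {89}. So (X, τ) is disconnected.
Compute connected components by grouping points that agree on all clopens:
  component: {89}
  component: {87, 88}


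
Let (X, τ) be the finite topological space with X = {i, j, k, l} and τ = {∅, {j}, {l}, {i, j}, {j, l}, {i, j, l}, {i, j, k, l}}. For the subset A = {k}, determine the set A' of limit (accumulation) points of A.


A' = ∅

For each x ∈ X, list the open sets U ∈ τ with x ∈ U, then check whether U ∩ (A ∖ {x}) ≠ ∅ for every such U.
  x = i: open {i, j} ∋ x has {i, j} ∩ (A ∖ {i}) = ∅, so x is NOT a limit point.
  x = j: open {j} ∋ x has {j} ∩ (A ∖ {j}) = ∅, so x is NOT a limit point.
  x = k: open {i, j, k, l} ∋ x has {i, j, k, l} ∩ (A ∖ {k}) = ∅, so x is NOT a limit point.
  x = l: open {l} ∋ x has {l} ∩ (A ∖ {l}) = ∅, so x is NOT a limit point.
Collecting: A' = ∅.


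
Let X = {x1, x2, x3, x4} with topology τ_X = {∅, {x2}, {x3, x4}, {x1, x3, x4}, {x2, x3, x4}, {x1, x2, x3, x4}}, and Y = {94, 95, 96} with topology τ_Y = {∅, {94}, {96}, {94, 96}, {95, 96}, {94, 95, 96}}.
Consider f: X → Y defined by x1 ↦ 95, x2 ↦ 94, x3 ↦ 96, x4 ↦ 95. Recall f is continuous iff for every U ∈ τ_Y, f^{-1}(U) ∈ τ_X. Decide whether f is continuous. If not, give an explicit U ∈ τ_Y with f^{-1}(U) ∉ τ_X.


f is NOT continuous.

Compute f^{-1}(U) for each U ∈ τ_Y:
  U = ∅: f^{-1}(U) = ∅ ∈ τ_X ✓.
  U = {94}: f^{-1}(U) = {x2} ∈ τ_X ✓.
  U = {96}: f^{-1}(U) = {x3} ∉ τ_X ✗.
  U = {94, 96}: f^{-1}(U) = {x2, x3} ∉ τ_X ✗.
  U = {95, 96}: f^{-1}(U) = {x1, x3, x4} ∈ τ_X ✓.
  U = {94, 95, 96}: f^{-1}(U) = {x1, x2, x3, x4} ∈ τ_X ✓.
Found U = {96} with f^{-1}(U) = {x3} not in τ_X. Therefore f is NOT continuous.


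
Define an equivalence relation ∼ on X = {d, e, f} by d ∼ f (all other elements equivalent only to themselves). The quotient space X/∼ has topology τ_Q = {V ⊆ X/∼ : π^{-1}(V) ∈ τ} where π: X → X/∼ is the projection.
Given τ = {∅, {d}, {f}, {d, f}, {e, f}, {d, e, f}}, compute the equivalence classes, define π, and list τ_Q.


X/∼ = {[d=f], [e]}; |τ_Q| = 3.

Equivalence classes: [d=f], [e].
Quotient map π: X → X/∼ sends d ↦ [d=f], e ↦ [e], f ↦ [d=f].
For each subset V ⊆ X/∼, compute π^{-1}(V) ⊆ X and check whether π^{-1}(V) ∈ τ. V is open in τ_Q iff π^{-1}(V) ∈ τ.
  V = {}: π^{-1}(V) = ∅ ∈ τ ✓.
  V = {[d=f]}: π^{-1}(V) = {d, f} ∈ τ ✓.
  V = {[e]}: π^{-1}(V) = {e} ∉ τ ✗.
  V = {[d=f], [e]}: π^{-1}(V) = {d, e, f} ∈ τ ✓.
Open sets in the quotient: τ_Q = {{}, {[d=f]}, {[d=f], [e]}} (3 elements).


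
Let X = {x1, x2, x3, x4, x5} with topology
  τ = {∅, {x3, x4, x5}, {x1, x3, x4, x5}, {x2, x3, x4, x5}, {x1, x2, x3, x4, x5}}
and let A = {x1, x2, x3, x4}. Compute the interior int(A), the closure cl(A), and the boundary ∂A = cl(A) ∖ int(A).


int(A) = ∅, cl(A) = {x1, x2, x3, x4, x5}, ∂A = {x1, x2, x3, x4, x5}.

Closed sets in (X, τ) are complements of opens:
  closed(X, τ) = {∅, {x1}, {x2}, {x1, x2}, {x1, x2, x3, x4, x5}}.
int(A) = ⋃ {U ∈ τ : U ⊆ A}. Opens contained in A: ∅.
Taking the union of these: int(A) = ∅.
cl(A) = ⋂ {C closed : A ⊆ C}. Closed sets containing A: {x1, x2, x3, x4, x5}.
Intersecting these: cl(A) = {x1, x2, x3, x4, x5}.
∂A = cl(A) ∖ int(A) = {x1, x2, x3, x4, x5} ∖ ∅ = {x1, x2, x3, x4, x5}.


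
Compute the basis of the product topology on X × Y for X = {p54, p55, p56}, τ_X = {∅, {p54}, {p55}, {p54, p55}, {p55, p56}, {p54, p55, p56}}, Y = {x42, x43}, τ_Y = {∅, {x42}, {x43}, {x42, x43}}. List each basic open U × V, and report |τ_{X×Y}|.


Basis B = {∅ × ∅, {p54} × {x42}, {p54} × {x43}, {p55} × {x42}, {p55} × {x43}, {p54} × {x42, x43}, {p54, p55} × {x42}, {p54, p55} × {x43}, {p55} × {x42, x43}, {p55, p56} × {x42}, {p55, p56} × {x43}, {p54, p55, p56} × {x42}, {p54, p55, p56} × {x43}, {p54, p55} × {x42, x43}, {p55, p56} × {x42, x43}, {p54, p55, p56} × {x42, x43}}; |τ_{X×Y}| = 36.

Enumerate products U × V with U ∈ τ_X, V ∈ τ_Y (deduplicated):
  ∅ × ∅ = {} (∅)
  {p54} × {x42} = {(p54,x42)}
  {p54} × {x43} = {(p54,x43)}
  {p55} × {x42} = {(p55,x42)}
  {p55} × {x43} = {(p55,x43)}
  {p54} × {x42, x43} = {(p54,x42), (p54,x43)}
  {p54, p55} × {x42} = {(p54,x42), (p55,x42)}
  {p54, p55} × {x43} = {(p54,x43), (p55,x43)}
  {p55} × {x42, x43} = {(p55,x42), (p55,x43)}
  {p55, p56} × {x42} = {(p55,x42), (p56,x42)}
  {p55, p56} × {x43} = {(p55,x43), (p56,x43)}
  {p54, p55, p56} × {x42} = {(p54,x42), (p55,x42), (p56,x42)}
  {p54, p55, p56} × {x43} = {(p54,x43), (p55,x43), (p56,x43)}
  {p54, p55} × {x42, x43} = {(p54,x42), (p54,x43), (p55,x42), (p55,x43)}
  {p55, p56} × {x42, x43} = {(p55,x42), (p55,x43), (p56,x42), (p56,x43)}
  {p54, p55, p56} × {x42, x43} = {(p54,x42), (p54,x43), (p55,x42), (p55,x43), (p56,x42), (p56,x43)}
These 16 distinct sets form the basis B.
Close under arbitrary unions to get τ_{X×Y}; counting gives |τ_{X×Y}| = 36.


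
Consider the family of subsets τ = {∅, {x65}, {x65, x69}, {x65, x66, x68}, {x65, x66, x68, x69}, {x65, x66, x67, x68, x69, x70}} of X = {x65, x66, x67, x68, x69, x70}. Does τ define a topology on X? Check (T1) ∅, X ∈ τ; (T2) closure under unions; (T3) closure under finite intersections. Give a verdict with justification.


τ IS a topology on X.

Axiom (T1): ∅ ∈ τ? Yes; X ∈ τ? Yes.
Axiom (T2/T3): check pairwise unions and intersections of members of τ.
All pairwise intersections and unions checked — each lies in τ. Therefore τ satisfies (T1), (T2), (T3): it IS a topology on X.


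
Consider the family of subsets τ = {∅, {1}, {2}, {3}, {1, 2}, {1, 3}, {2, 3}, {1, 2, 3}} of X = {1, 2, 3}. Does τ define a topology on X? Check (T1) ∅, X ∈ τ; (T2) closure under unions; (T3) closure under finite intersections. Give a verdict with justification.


τ IS a topology on X.

Axiom (T1): ∅ ∈ τ? Yes; X ∈ τ? Yes.
Axiom (T2/T3): check pairwise unions and intersections of members of τ.
All pairwise intersections and unions checked — each lies in τ. Therefore τ satisfies (T1), (T2), (T3): it IS a topology on X.


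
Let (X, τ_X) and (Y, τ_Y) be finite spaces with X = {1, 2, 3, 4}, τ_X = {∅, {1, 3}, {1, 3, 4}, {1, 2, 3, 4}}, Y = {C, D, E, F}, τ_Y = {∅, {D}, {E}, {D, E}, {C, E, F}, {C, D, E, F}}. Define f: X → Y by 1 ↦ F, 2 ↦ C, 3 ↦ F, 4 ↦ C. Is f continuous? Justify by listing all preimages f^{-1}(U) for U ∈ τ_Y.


f IS continuous.

Compute f^{-1}(U) for each U ∈ τ_Y:
  U = ∅: f^{-1}(U) = ∅ ∈ τ_X ✓.
  U = {D}: f^{-1}(U) = ∅ ∈ τ_X ✓.
  U = {E}: f^{-1}(U) = ∅ ∈ τ_X ✓.
  U = {D, E}: f^{-1}(U) = ∅ ∈ τ_X ✓.
  U = {C, E, F}: f^{-1}(U) = {1, 2, 3, 4} ∈ τ_X ✓.
  U = {C, D, E, F}: f^{-1}(U) = {1, 2, 3, 4} ∈ τ_X ✓.
Every preimage lies in τ_X, so f IS continuous.


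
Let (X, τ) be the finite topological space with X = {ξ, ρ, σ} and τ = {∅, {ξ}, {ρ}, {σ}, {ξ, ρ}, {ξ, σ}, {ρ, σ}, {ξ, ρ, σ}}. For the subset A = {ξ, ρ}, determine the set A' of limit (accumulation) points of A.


A' = ∅

For each x ∈ X, list the open sets U ∈ τ with x ∈ U, then check whether U ∩ (A ∖ {x}) ≠ ∅ for every such U.
  x = ξ: open {ξ} ∋ x has {ξ} ∩ (A ∖ {ξ}) = ∅, so x is NOT a limit point.
  x = ρ: open {ρ} ∋ x has {ρ} ∩ (A ∖ {ρ}) = ∅, so x is NOT a limit point.
  x = σ: open {σ} ∋ x has {σ} ∩ (A ∖ {σ}) = ∅, so x is NOT a limit point.
Collecting: A' = ∅.


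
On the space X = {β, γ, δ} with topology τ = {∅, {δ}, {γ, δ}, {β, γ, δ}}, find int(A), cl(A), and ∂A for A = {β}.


int(A) = ∅, cl(A) = {β}, ∂A = {β}.

Closed sets in (X, τ) are complements of opens:
  closed(X, τ) = {∅, {β}, {β, γ}, {β, γ, δ}}.
int(A) = ⋃ {U ∈ τ : U ⊆ A}. Opens contained in A: ∅.
Taking the union of these: int(A) = ∅.
cl(A) = ⋂ {C closed : A ⊆ C}. Closed sets containing A: {β}, {β, γ}, {β, γ, δ}.
Intersecting these: cl(A) = {β}.
∂A = cl(A) ∖ int(A) = {β} ∖ ∅ = {β}.


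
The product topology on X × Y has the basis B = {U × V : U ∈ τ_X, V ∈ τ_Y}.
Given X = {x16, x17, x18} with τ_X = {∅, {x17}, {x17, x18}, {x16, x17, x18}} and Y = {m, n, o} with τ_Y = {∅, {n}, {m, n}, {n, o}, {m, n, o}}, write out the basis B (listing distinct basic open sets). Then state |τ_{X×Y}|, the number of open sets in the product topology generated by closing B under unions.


Basis B = {∅ × ∅, {x17} × {n}, {x17} × {m, n}, {x17} × {n, o}, {x17, x18} × {n}, {x16, x17, x18} × {n}, {x17} × {m, n, o}, {x17, x18} × {m, n}, {x17, x18} × {n, o}, {x16, x17, x18} × {m, n}, {x16, x17, x18} × {n, o}, {x17, x18} × {m, n, o}, {x16, x17, x18} × {m, n, o}}; |τ_{X×Y}| = 30.

Enumerate products U × V with U ∈ τ_X, V ∈ τ_Y (deduplicated):
  ∅ × ∅ = {} (∅)
  {x17} × {n} = {(x17,n)}
  {x17} × {m, n} = {(x17,m), (x17,n)}
  {x17} × {n, o} = {(x17,n), (x17,o)}
  {x17, x18} × {n} = {(x17,n), (x18,n)}
  {x16, x17, x18} × {n} = {(x16,n), (x17,n), (x18,n)}
  {x17} × {m, n, o} = {(x17,m), (x17,n), (x17,o)}
  {x17, x18} × {m, n} = {(x17,m), (x17,n), (x18,m), (x18,n)}
  {x17, x18} × {n, o} = {(x17,n), (x17,o), (x18,n), (x18,o)}
  {x16, x17, x18} × {m, n} = {(x16,m), (x16,n), (x17,m), (x17,n), (x18,m), (x18,n)}
  {x16, x17, x18} × {n, o} = {(x16,n), (x16,o), (x17,n), (x17,o), (x18,n), (x18,o)}
  {x17, x18} × {m, n, o} = {(x17,m), (x17,n), (x17,o), (x18,m), (x18,n), (x18,o)}
  {x16, x17, x18} × {m, n, o} = {(x16,m), (x16,n), (x16,o), (x17,m), (x17,n), (x17,o), (x18,m), (x18,n), (x18,o)}
These 13 distinct sets form the basis B.
Close under arbitrary unions to get τ_{X×Y}; counting gives |τ_{X×Y}| = 30.


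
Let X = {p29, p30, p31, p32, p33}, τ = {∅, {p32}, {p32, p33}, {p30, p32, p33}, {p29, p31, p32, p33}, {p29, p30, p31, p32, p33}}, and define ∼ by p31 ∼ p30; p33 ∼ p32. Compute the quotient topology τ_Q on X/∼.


X/∼ = {[p29], [p30=p31], [p32=p33]}; |τ_Q| = 3.

Equivalence classes: [p29], [p30=p31], [p32=p33].
Quotient map π: X → X/∼ sends p29 ↦ [p29], p30 ↦ [p30=p31], p31 ↦ [p30=p31], p32 ↦ [p32=p33], p33 ↦ [p32=p33].
For each subset V ⊆ X/∼, compute π^{-1}(V) ⊆ X and check whether π^{-1}(V) ∈ τ. V is open in τ_Q iff π^{-1}(V) ∈ τ.
  V = {}: π^{-1}(V) = ∅ ∈ τ ✓.
  V = {[p29]}: π^{-1}(V) = {p29} ∉ τ ✗.
  V = {[p30=p31]}: π^{-1}(V) = {p30, p31} ∉ τ ✗.
  V = {[p29], [p30=p31]}: π^{-1}(V) = {p29, p30, p31} ∉ τ ✗.
  V = {[p32=p33]}: π^{-1}(V) = {p32, p33} ∈ τ ✓.
  V = {[p29], [p32=p33]}: π^{-1}(V) = {p29, p32, p33} ∉ τ ✗.
  V = {[p30=p31], [p32=p33]}: π^{-1}(V) = {p30, p31, p32, p33} ∉ τ ✗.
  V = {[p29], [p30=p31], [p32=p33]}: π^{-1}(V) = {p29, p30, p31, p32, p33} ∈ τ ✓.
Open sets in the quotient: τ_Q = {{}, {[p32=p33]}, {[p29], [p30=p31], [p32=p33]}} (3 elements).


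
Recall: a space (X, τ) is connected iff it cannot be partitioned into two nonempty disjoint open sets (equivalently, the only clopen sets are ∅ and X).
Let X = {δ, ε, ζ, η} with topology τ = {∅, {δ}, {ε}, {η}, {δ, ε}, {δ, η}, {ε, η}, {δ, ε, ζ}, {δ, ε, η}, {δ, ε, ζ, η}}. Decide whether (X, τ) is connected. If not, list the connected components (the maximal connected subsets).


(X, τ) is disconnected; components = [{η}, {δ, ε, ζ}].

Find clopen sets (U ∈ τ with X ∖ U ∈ τ):
  U = ∅, X ∖ U = {δ, ε, ζ, η} — both open, so U is clopen.
  U = {η}, X ∖ U = {δ, ε, ζ} — both open, so U is clopen.
  U = {δ, ε, ζ}, X ∖ U = {η} — both open, so U is clopen.
  U = {δ, ε, ζ, η}, X ∖ U = ∅ — both open, so U is clopen.
Nontrivial clopen(s) exist: e.g. {δ, ε, ζ}. So (X, τ) is disconnected.
Compute connected components by grouping points that agree on all clopens:
  component: {η}
  component: {δ, ε, ζ}


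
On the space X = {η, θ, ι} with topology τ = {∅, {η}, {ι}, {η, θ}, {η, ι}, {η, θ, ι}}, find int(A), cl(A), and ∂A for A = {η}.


int(A) = {η}, cl(A) = {η, θ}, ∂A = {θ}.

Closed sets in (X, τ) are complements of opens:
  closed(X, τ) = {∅, {θ}, {ι}, {η, θ}, {θ, ι}, {η, θ, ι}}.
int(A) = ⋃ {U ∈ τ : U ⊆ A}. Opens contained in A: ∅, {η}.
Taking the union of these: int(A) = {η}.
cl(A) = ⋂ {C closed : A ⊆ C}. Closed sets containing A: {η, θ}, {η, θ, ι}.
Intersecting these: cl(A) = {η, θ}.
∂A = cl(A) ∖ int(A) = {η, θ} ∖ {η} = {θ}.


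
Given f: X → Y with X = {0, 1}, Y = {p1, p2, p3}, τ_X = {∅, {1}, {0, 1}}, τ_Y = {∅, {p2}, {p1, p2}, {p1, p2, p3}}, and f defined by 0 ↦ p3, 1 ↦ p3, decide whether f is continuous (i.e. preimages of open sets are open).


f IS continuous.

Compute f^{-1}(U) for each U ∈ τ_Y:
  U = ∅: f^{-1}(U) = ∅ ∈ τ_X ✓.
  U = {p2}: f^{-1}(U) = ∅ ∈ τ_X ✓.
  U = {p1, p2}: f^{-1}(U) = ∅ ∈ τ_X ✓.
  U = {p1, p2, p3}: f^{-1}(U) = {0, 1} ∈ τ_X ✓.
Every preimage lies in τ_X, so f IS continuous.


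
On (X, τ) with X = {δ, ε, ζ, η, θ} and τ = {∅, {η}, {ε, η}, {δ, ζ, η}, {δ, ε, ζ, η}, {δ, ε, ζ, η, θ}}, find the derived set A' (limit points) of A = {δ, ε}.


A' = {ζ, θ}

For each x ∈ X, list the open sets U ∈ τ with x ∈ U, then check whether U ∩ (A ∖ {x}) ≠ ∅ for every such U.
  x = δ: open {δ, ζ, η} ∋ x has {δ, ζ, η} ∩ (A ∖ {δ}) = ∅, so x is NOT a limit point.
  x = ε: open {ε, η} ∋ x has {ε, η} ∩ (A ∖ {ε}) = ∅, so x is NOT a limit point.
  x = ζ: opens ∋ x are {δ, ζ, η}, {δ, ε, ζ, η}, {δ, ε, ζ, η, θ}; each meets A ∖ {ζ}, so x IS a limit point.
  x = η: open {η} ∋ x has {η} ∩ (A ∖ {η}) = ∅, so x is NOT a limit point.
  x = θ: opens ∋ x are {δ, ε, ζ, η, θ}; each meets A ∖ {θ}, so x IS a limit point.
Collecting: A' = {ζ, θ}.


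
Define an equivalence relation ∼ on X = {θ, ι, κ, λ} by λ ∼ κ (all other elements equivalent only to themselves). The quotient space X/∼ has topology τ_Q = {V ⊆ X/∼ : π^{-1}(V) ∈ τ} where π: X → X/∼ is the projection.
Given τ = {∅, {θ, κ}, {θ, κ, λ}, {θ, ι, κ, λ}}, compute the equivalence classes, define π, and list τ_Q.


X/∼ = {[θ], [ι], [κ=λ]}; |τ_Q| = 3.

Equivalence classes: [θ], [ι], [κ=λ].
Quotient map π: X → X/∼ sends θ ↦ [θ], ι ↦ [ι], κ ↦ [κ=λ], λ ↦ [κ=λ].
For each subset V ⊆ X/∼, compute π^{-1}(V) ⊆ X and check whether π^{-1}(V) ∈ τ. V is open in τ_Q iff π^{-1}(V) ∈ τ.
  V = {}: π^{-1}(V) = ∅ ∈ τ ✓.
  V = {[θ]}: π^{-1}(V) = {θ} ∉ τ ✗.
  V = {[ι]}: π^{-1}(V) = {ι} ∉ τ ✗.
  V = {[θ], [ι]}: π^{-1}(V) = {θ, ι} ∉ τ ✗.
  V = {[κ=λ]}: π^{-1}(V) = {κ, λ} ∉ τ ✗.
  V = {[θ], [κ=λ]}: π^{-1}(V) = {θ, κ, λ} ∈ τ ✓.
  V = {[ι], [κ=λ]}: π^{-1}(V) = {ι, κ, λ} ∉ τ ✗.
  V = {[θ], [ι], [κ=λ]}: π^{-1}(V) = {θ, ι, κ, λ} ∈ τ ✓.
Open sets in the quotient: τ_Q = {{}, {[θ], [κ=λ]}, {[θ], [ι], [κ=λ]}} (3 elements).


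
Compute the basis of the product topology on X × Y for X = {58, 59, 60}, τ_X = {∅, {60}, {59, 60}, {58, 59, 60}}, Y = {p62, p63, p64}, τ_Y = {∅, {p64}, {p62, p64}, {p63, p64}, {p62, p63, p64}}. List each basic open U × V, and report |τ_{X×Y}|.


Basis B = {∅ × ∅, {60} × {p64}, {59, 60} × {p64}, {60} × {p62, p64}, {60} × {p63, p64}, {58, 59, 60} × {p64}, {60} × {p62, p63, p64}, {59, 60} × {p62, p64}, {59, 60} × {p63, p64}, {58, 59, 60} × {p62, p64}, {58, 59, 60} × {p63, p64}, {59, 60} × {p62, p63, p64}, {58, 59, 60} × {p62, p63, p64}}; |τ_{X×Y}| = 30.

Enumerate products U × V with U ∈ τ_X, V ∈ τ_Y (deduplicated):
  ∅ × ∅ = {} (∅)
  {60} × {p64} = {(60,p64)}
  {59, 60} × {p64} = {(59,p64), (60,p64)}
  {60} × {p62, p64} = {(60,p62), (60,p64)}
  {60} × {p63, p64} = {(60,p63), (60,p64)}
  {58, 59, 60} × {p64} = {(58,p64), (59,p64), (60,p64)}
  {60} × {p62, p63, p64} = {(60,p62), (60,p63), (60,p64)}
  {59, 60} × {p62, p64} = {(59,p62), (59,p64), (60,p62), (60,p64)}
  {59, 60} × {p63, p64} = {(59,p63), (59,p64), (60,p63), (60,p64)}
  {58, 59, 60} × {p62, p64} = {(58,p62), (58,p64), (59,p62), (59,p64), (60,p62), (60,p64)}
  {58, 59, 60} × {p63, p64} = {(58,p63), (58,p64), (59,p63), (59,p64), (60,p63), (60,p64)}
  {59, 60} × {p62, p63, p64} = {(59,p62), (59,p63), (59,p64), (60,p62), (60,p63), (60,p64)}
  {58, 59, 60} × {p62, p63, p64} = {(58,p62), (58,p63), (58,p64), (59,p62), (59,p63), (59,p64), (60,p62), (60,p63), (60,p64)}
These 13 distinct sets form the basis B.
Close under arbitrary unions to get τ_{X×Y}; counting gives |τ_{X×Y}| = 30.


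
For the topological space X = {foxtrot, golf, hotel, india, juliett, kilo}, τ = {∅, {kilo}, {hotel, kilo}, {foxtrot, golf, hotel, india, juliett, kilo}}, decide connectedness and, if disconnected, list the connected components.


(X, τ) is connected.

Find clopen sets (U ∈ τ with X ∖ U ∈ τ):
  U = ∅, X ∖ U = {foxtrot, golf, hotel, india, juliett, kilo} — both open, so U is clopen.
  U = {foxtrot, golf, hotel, india, juliett, kilo}, X ∖ U = ∅ — both open, so U is clopen.
Only trivial clopens (∅ and X) exist, so (X, τ) is connected.
Compute connected components by grouping points that agree on all clopens:
  component: {foxtrot, golf, hotel, india, juliett, kilo}


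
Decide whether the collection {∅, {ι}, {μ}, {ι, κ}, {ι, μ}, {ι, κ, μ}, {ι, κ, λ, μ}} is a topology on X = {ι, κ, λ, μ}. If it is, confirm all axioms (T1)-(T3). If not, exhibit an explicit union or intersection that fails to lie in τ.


τ IS a topology on X.

Axiom (T1): ∅ ∈ τ? Yes; X ∈ τ? Yes.
Axiom (T2/T3): check pairwise unions and intersections of members of τ.
All pairwise intersections and unions checked — each lies in τ. Therefore τ satisfies (T1), (T2), (T3): it IS a topology on X.


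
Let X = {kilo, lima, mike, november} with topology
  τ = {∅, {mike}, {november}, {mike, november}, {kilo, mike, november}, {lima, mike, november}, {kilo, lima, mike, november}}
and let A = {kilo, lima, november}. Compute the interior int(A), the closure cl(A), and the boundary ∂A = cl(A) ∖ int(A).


int(A) = {november}, cl(A) = {kilo, lima, november}, ∂A = {kilo, lima}.

Closed sets in (X, τ) are complements of opens:
  closed(X, τ) = {∅, {kilo}, {lima}, {kilo, lima}, {kilo, lima, mike}, {kilo, lima, november}, {kilo, lima, mike, november}}.
int(A) = ⋃ {U ∈ τ : U ⊆ A}. Opens contained in A: ∅, {november}.
Taking the union of these: int(A) = {november}.
cl(A) = ⋂ {C closed : A ⊆ C}. Closed sets containing A: {kilo, lima, november}, {kilo, lima, mike, november}.
Intersecting these: cl(A) = {kilo, lima, november}.
∂A = cl(A) ∖ int(A) = {kilo, lima, november} ∖ {november} = {kilo, lima}.


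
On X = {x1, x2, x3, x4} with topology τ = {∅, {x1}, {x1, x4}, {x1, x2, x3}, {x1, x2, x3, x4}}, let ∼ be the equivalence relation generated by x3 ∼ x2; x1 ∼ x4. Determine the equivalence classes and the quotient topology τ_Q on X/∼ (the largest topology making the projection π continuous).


X/∼ = {[x1=x4], [x2=x3]}; |τ_Q| = 3.

Equivalence classes: [x1=x4], [x2=x3].
Quotient map π: X → X/∼ sends x1 ↦ [x1=x4], x2 ↦ [x2=x3], x3 ↦ [x2=x3], x4 ↦ [x1=x4].
For each subset V ⊆ X/∼, compute π^{-1}(V) ⊆ X and check whether π^{-1}(V) ∈ τ. V is open in τ_Q iff π^{-1}(V) ∈ τ.
  V = {}: π^{-1}(V) = ∅ ∈ τ ✓.
  V = {[x1=x4]}: π^{-1}(V) = {x1, x4} ∈ τ ✓.
  V = {[x2=x3]}: π^{-1}(V) = {x2, x3} ∉ τ ✗.
  V = {[x1=x4], [x2=x3]}: π^{-1}(V) = {x1, x2, x3, x4} ∈ τ ✓.
Open sets in the quotient: τ_Q = {{}, {[x1=x4]}, {[x1=x4], [x2=x3]}} (3 elements).


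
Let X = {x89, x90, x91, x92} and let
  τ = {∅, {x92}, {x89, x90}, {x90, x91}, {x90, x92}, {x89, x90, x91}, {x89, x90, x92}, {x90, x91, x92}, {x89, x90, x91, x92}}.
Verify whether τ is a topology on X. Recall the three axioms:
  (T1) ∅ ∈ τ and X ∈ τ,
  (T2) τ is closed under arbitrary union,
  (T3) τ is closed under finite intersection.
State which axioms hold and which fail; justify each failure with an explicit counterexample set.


τ is NOT a topology on X.

Axiom (T1): ∅ ∈ τ? Yes; X ∈ τ? Yes.
Axiom (T2/T3): check pairwise unions and intersections of members of τ.
Counterexample for (T3): {x89, x90} ∩ {x90, x91} = {x90} ∉ τ. Therefore τ is NOT a topology.


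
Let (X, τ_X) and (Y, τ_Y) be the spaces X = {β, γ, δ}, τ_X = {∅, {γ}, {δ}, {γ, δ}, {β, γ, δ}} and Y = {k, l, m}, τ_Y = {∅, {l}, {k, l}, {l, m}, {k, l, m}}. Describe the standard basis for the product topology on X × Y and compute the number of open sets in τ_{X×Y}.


Basis B = {∅ × ∅, {γ} × {l}, {δ} × {l}, {γ} × {k, l}, {γ} × {l, m}, {γ, δ} × {l}, {δ} × {k, l}, {δ} × {l, m}, {β, γ, δ} × {l}, {γ} × {k, l, m}, {δ} × {k, l, m}, {γ, δ} × {k, l}, {γ, δ} × {l, m}, {β, γ, δ} × {k, l}, {β, γ, δ} × {l, m}, {γ, δ} × {k, l, m}, {β, γ, δ} × {k, l, m}}; |τ_{X×Y}| = 50.

Enumerate products U × V with U ∈ τ_X, V ∈ τ_Y (deduplicated):
  ∅ × ∅ = {} (∅)
  {γ} × {l} = {(γ,l)}
  {δ} × {l} = {(δ,l)}
  {γ} × {k, l} = {(γ,k), (γ,l)}
  {γ} × {l, m} = {(γ,l), (γ,m)}
  {γ, δ} × {l} = {(γ,l), (δ,l)}
  {δ} × {k, l} = {(δ,k), (δ,l)}
  {δ} × {l, m} = {(δ,l), (δ,m)}
  {β, γ, δ} × {l} = {(β,l), (γ,l), (δ,l)}
  {γ} × {k, l, m} = {(γ,k), (γ,l), (γ,m)}
  {δ} × {k, l, m} = {(δ,k), (δ,l), (δ,m)}
  {γ, δ} × {k, l} = {(γ,k), (γ,l), (δ,k), (δ,l)}
  {γ, δ} × {l, m} = {(γ,l), (γ,m), (δ,l), (δ,m)}
  {β, γ, δ} × {k, l} = {(β,k), (β,l), (γ,k), (γ,l), (δ,k), (δ,l)}
  {β, γ, δ} × {l, m} = {(β,l), (β,m), (γ,l), (γ,m), (δ,l), (δ,m)}
  {γ, δ} × {k, l, m} = {(γ,k), (γ,l), (γ,m), (δ,k), (δ,l), (δ,m)}
  {β, γ, δ} × {k, l, m} = {(β,k), (β,l), (β,m), (γ,k), (γ,l), (γ,m), (δ,k), (δ,l), (δ,m)}
These 17 distinct sets form the basis B.
Close under arbitrary unions to get τ_{X×Y}; counting gives |τ_{X×Y}| = 50.


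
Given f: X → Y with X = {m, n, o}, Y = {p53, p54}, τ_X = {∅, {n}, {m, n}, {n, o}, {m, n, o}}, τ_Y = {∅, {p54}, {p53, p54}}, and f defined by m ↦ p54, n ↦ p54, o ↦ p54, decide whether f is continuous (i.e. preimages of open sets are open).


f IS continuous.

Compute f^{-1}(U) for each U ∈ τ_Y:
  U = ∅: f^{-1}(U) = ∅ ∈ τ_X ✓.
  U = {p54}: f^{-1}(U) = {m, n, o} ∈ τ_X ✓.
  U = {p53, p54}: f^{-1}(U) = {m, n, o} ∈ τ_X ✓.
Every preimage lies in τ_X, so f IS continuous.
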